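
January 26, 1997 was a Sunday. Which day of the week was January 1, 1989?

Count forward from the earlier date (January 1, 1989) to the later (January 26, 1997):
From January 1, 1989 to January 1, 1997: 8 years, of which 2 contain a Feb 29 — 6×365 + 2×366 = 2922 days.
Within January 1997: 26 − 1 = 25 days.
Total: 2947 days.
2947 is a multiple of 7, so January 1, 1989 falls on the same weekday: Sunday.

Sunday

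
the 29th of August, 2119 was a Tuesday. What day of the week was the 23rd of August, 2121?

Saturday

August 2119: 31 − 29 = 2 days remain.
Then 23 full months totalling 700 days.
August 1–23, 2121: 23 days.
Total: 2 + 700 + 23 = 725 days.
725 mod 7 = 4, so 4 days after Tuesday is Saturday.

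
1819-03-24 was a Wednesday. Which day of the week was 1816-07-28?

Sunday

Count forward from the earlier date (July 28, 1816) to the later (March 24, 1819):
Day-of-year of July 28, 1816: 210.
Day-of-year of March 24, 1819: 83.
1816 has 366 days, so 366 − 210 = 156 days remain in 1816.
Full years: 1817: 365; 1818: 365. Sum = 730.
Total: 156 + 730 + 83 = 969 days.
969 mod 7 = 3, so 3 days before Wednesday is Sunday.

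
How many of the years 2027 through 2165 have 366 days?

34

Years divisible by 4: 2028, 2032, …, 2164 — 35 in all.
Of these, 2100 is divisible by 100 but not 400, so not leap.
Leap years: 35 − 1 = 34.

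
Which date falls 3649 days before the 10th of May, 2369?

the 14th of May, 2359

Count 3649 days before May 10, 2369:
Day-of-year of May 14, 2359: 134.
Day-of-year of May 10, 2369: 130.
2359 has 365 days, so 365 − 134 = 231 days remain in 2359.
Full years 2360–2368: 6 common + 3 leap = 6×365 + 3×366 = 3288 days.
Total: 231 + 3288 + 130 = 3649 days.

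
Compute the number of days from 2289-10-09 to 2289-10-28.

19

Within October 2289: 28 − 9 = 19 days.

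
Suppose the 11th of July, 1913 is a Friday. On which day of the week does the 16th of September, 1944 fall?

Saturday

From July 11, 1913 to July 11, 1944: 31 years, of which 8 contain a Feb 29 — 23×365 + 8×366 = 11323 days.
July 1944: 31 − 11 = 20 days remain.
Then August (31): 31 days.
September 1–16, 1944: 16 days.
Residual: 67 days.
Total: 11390 days.
11390 mod 7 = 1, so 1 day after Friday is Saturday.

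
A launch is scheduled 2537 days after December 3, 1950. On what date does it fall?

November 13, 1957

Count 2537 days after December 3, 1950:
December 3, 1950 → December 3, 1951: 365 days.
December 3, 1951 → December 3, 1952: 366 days (1952 is a leap year).
December 3, 1952 → December 3, 1953: 365 days.
December 3, 1953 → December 3, 1954: 365 days.
December 3, 1954 → December 3, 1955: 365 days.
December 3, 1955 → December 3, 1956: 366 days (1956 is a leap year).
December 1956: 31 − 3 = 28 days remain.
Then 10 full months totalling 304 days.
November 1–13, 1957: 13 days.
Residual: 345 days.
Total: 2537 days.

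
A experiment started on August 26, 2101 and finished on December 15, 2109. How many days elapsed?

3033

From August 26, 2101 to August 26, 2109: 8 years, of which 2 contain a Feb 29 — 6×365 + 2×366 = 2922 days.
August 2109: 31 − 26 = 5 days remain.
Then September (30), October (31), November (30): 30 + 31 + 30 = 91 days.
December 1–15, 2109: 15 days.
Residual: 111 days.
Total: 3033 days.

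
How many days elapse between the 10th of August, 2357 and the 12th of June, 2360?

1037

Day-of-year of August 10, 2357: 222.
Day-of-year of June 12, 2360: 164.
2357 has 365 days, so 365 − 222 = 143 days remain in 2357.
Full years: 2358: 365; 2359: 365. Sum = 730.
Total: 143 + 730 + 164 = 1037 days.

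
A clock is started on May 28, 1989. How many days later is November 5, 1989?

161

May 1989: 31 − 28 = 3 days remain.
Then June (30), July (31), August (31), September (30), October (31): 30 + 31 + 31 + 30 + 31 = 153 days.
November 1–5, 1989: 5 days.
Total: 3 + 153 + 5 = 161 days.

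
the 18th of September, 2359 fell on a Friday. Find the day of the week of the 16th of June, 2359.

Tuesday

Count forward from the earlier date (June 16, 2359) to the later (September 18, 2359):
June 2359: 30 − 16 = 14 days remain.
Then July (31), August (31): 31 + 31 = 62 days.
September 1–18, 2359: 18 days.
Total: 14 + 62 + 18 = 94 days.
94 mod 7 = 3, so 3 days before Friday is Tuesday.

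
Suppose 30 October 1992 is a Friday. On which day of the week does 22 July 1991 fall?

Monday

Count forward from the earlier date (July 22, 1991) to the later (October 30, 1992):
July 1991: 31 − 22 = 9 days remain.
Then 14 full months totalling 427 days.
October 1–30, 1992: 30 days.
Total: 9 + 427 + 30 = 466 days.
466 mod 7 = 4, so 4 days before Friday is Monday.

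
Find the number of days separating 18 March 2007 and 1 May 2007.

March 2007: 31 − 18 = 13 days remain.
Then April (30): 30 days.
May 1, 2007: 1 day.
Total: 13 + 30 + 1 = 44 days.

44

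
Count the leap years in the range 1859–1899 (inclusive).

10

Years divisible by 4 in [1859, 1899]: 1860, 1864, 1868, 1872, 1876, 1880, 1884, 1888, 1892, 1896.
No century exceptions apply. Count: 10.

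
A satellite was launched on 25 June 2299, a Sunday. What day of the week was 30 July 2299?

June 2299: 30 − 25 = 5 days remain.
July 1–30, 2299: 30 days.
Total: 5 + 30 = 35 days.
35 is a multiple of 7, so 30 July 2299 falls on the same weekday: Sunday.

Sunday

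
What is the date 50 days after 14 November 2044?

3 January 2045

Count 50 days after November 14, 2044:
Day-of-year of November 14, 2044: 319.
Day-of-year of January 3, 2045: 3.
2044 has 366 days, so 366 − 319 = 47 days remain in 2044.
Total: 47 + 3 = 50 days.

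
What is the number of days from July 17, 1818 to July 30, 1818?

Within July 1818: 30 − 17 = 13 days.

13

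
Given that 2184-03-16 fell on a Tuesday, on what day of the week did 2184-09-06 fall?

March 2184: 31 − 16 = 15 days remain.
Then April (30), May (31), June (30), July (31), August (31): 30 + 31 + 30 + 31 + 31 = 153 days.
September 1–6, 2184: 6 days.
Total: 15 + 153 + 6 = 174 days.
174 mod 7 = 6, so 6 days after Tuesday is Monday.

Monday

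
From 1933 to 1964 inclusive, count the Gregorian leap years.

Years divisible by 4 in [1933, 1964]: 1936, 1940, 1944, 1948, 1952, 1956, 1960, 1964.
No century exceptions apply. Count: 8.

8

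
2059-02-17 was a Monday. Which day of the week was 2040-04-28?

Count forward from the earlier date (April 28, 2040) to the later (February 17, 2059):
Day-of-year of April 28, 2040: 119.
Day-of-year of February 17, 2059: 48.
2040 has 366 days, so 366 − 119 = 247 days remain in 2040.
Full years 2041–2058: 14 common + 4 leap = 14×365 + 4×366 = 6574 days.
Total: 247 + 6574 + 48 = 6869 days.
6869 mod 7 = 2, so 2 days before Monday is Saturday.

Saturday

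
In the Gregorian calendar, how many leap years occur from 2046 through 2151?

Years divisible by 4: 2048, 2052, …, 2148 — 26 in all.
Of these, 2100 is divisible by 100 but not 400, so not leap.
Leap years: 26 − 1 = 25.

25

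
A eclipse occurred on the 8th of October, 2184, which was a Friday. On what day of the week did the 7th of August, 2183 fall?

Count forward from the earlier date (August 7, 2183) to the later (October 8, 2184):
August 7, 2183 → August 7, 2184: 366 days (2184 is a leap year).
August 2184: 31 − 7 = 24 days remain.
Then September (30): 30 days.
October 1–8, 2184: 8 days.
Residual: 62 days.
Total: 428 days.
428 mod 7 = 1, so 1 day before Friday is Thursday.

Thursday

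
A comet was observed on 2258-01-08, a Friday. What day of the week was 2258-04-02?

Friday

January 2258: 31 − 8 = 23 days remain.
Then February 2258 (28), March (31): 28 + 31 = 59 days.
April 1–2, 2258: 2 days.
Total: 23 + 59 + 2 = 84 days.
84 is a multiple of 7, so 2258-04-02 falls on the same weekday: Friday.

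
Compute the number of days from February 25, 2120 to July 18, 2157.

Day-of-year of February 25, 2120: 56.
Day-of-year of July 18, 2157: 199.
2120 has 366 days, so 366 − 56 = 310 days remain in 2120.
Full years 2121–2156: 27 common + 9 leap = 27×365 + 9×366 = 13149 days.
Total: 310 + 13149 + 199 = 13658 days.

13658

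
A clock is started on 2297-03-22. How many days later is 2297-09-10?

172

March 2297: 31 − 22 = 9 days remain.
Then April (30), May (31), June (30), July (31), August (31): 30 + 31 + 30 + 31 + 31 = 153 days.
September 1–10, 2297: 10 days.
Total: 9 + 153 + 10 = 172 days.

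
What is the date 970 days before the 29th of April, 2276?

the 2nd of September, 2273

Count 970 days before April 29, 2276:
Day-of-year of September 2, 2273: 245.
Day-of-year of April 29, 2276: 120.
2273 has 365 days, so 365 − 245 = 120 days remain in 2273.
Full years: 2274: 365; 2275: 365. Sum = 730.
Total: 120 + 730 + 120 = 970 days.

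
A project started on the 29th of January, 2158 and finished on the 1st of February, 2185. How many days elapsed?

9865

From January 29, 2158 to January 29, 2185: 27 years, of which 7 contain a Feb 29 — 20×365 + 7×366 = 9862 days.
January 2185: 31 − 29 = 2 days remain.
February 1, 2185: 1 day (2185 is not a leap year).
Residual: 3 days.
Total: 9865 days.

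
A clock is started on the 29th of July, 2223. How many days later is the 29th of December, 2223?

July 2223: 31 − 29 = 2 days remain.
Then August (31), September (30), October (31), November (30): 31 + 30 + 31 + 30 = 122 days.
December 1–29, 2223: 29 days.
Total: 2 + 122 + 29 = 153 days.

153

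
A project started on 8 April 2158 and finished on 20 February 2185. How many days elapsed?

Day-of-year of April 8, 2158: 98.
Day-of-year of February 20, 2185: 51.
2158 has 365 days, so 365 − 98 = 267 days remain in 2158.
Full years 2159–2184: 19 common + 7 leap = 19×365 + 7×366 = 9497 days.
Total: 267 + 9497 + 51 = 9815 days.

9815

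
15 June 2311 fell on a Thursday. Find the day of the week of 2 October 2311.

June 2311: 30 − 15 = 15 days remain.
Then July (31), August (31), September (30): 31 + 31 + 30 = 92 days.
October 1–2, 2311: 2 days.
Total: 15 + 92 + 2 = 109 days.
109 mod 7 = 4, so 4 days after Thursday is Monday.

Monday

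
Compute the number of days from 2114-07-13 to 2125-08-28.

Day-of-year of July 13, 2114: 194.
Day-of-year of August 28, 2125: 240.
2114 has 365 days, so 365 − 194 = 171 days remain in 2114.
Full years 2115–2124: 7 common + 3 leap = 7×365 + 3×366 = 3653 days.
Total: 171 + 3653 + 240 = 4064 days.

4064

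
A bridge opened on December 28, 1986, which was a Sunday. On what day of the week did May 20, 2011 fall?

Day-of-year of December 28, 1986: 362.
Day-of-year of May 20, 2011: 140.
1986 has 365 days, so 365 − 362 = 3 days remain in 1986.
Full years 1987–2010: 18 common + 6 leap = 18×365 + 6×366 = 8766 days.
Total: 3 + 8766 + 140 = 8909 days.
8909 mod 7 = 5, so 5 days after Sunday is Friday.

Friday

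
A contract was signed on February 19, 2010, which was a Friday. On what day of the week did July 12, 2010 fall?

February 2010: 28 − 19 = 9 days remain (2010 is not a leap year, so February has 28 days).
Then March (31), April (30), May (31), June (30): 31 + 30 + 31 + 30 = 122 days.
July 1–12, 2010: 12 days.
Total: 9 + 122 + 12 = 143 days.
143 mod 7 = 3, so 3 days after Friday is Monday.

Monday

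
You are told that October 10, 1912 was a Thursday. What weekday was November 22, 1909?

Monday

Count forward from the earlier date (November 22, 1909) to the later (October 10, 1912):
November 22, 1909 → November 22, 1910: 365 days.
November 22, 1910 → November 22, 1911: 365 days.
November 1911: 30 − 22 = 8 days remain.
Then 10 full months totalling 305 days.
October 1–10, 1912: 10 days.
Residual: 323 days.
Total: 1053 days.
1053 mod 7 = 3, so 3 days before Thursday is Monday.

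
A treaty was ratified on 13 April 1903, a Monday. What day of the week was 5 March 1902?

Count forward from the earlier date (March 5, 1902) to the later (April 13, 1903):
March 1902: 31 − 5 = 26 days remain.
Then 12 full months totalling 365 days.
April 1–13, 1903: 13 days.
Total: 26 + 365 + 13 = 404 days.
404 mod 7 = 5, so 5 days before Monday is Wednesday.

Wednesday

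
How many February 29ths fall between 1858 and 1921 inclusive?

Years divisible by 4: 1860, 1864, …, 1920 — 16 in all.
Of these, 1900 is divisible by 100 but not 400, so not leap.
Leap years: 16 − 1 = 15.

15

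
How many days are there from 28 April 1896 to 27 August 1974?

From April 28, 1896 to April 28, 1974: 78 years, of which 18 contain a Feb 29 — 60×365 + 18×366 = 28488 days.
(1900 is not a leap year (divisible by 100 but not 400).)
April 1974: 30 − 28 = 2 days remain.
Then May (31), June (30), July (31): 31 + 30 + 31 = 92 days.
August 1–27, 1974: 27 days.
Residual: 121 days.
Total: 28609 days.

28609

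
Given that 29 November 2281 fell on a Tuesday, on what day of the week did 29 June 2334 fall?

From November 29, 2281 to November 29, 2333: 52 years, of which 12 contain a Feb 29 — 40×365 + 12×366 = 18992 days.
(2300 is not a leap year (divisible by 100 but not 400).)
November 2333: 30 − 29 = 1 day remains.
Then December (31), January (31), February 2334 (28), March (31), April (30), May (31): 31 + 31 + 28 + 31 + 30 + 31 = 182 days.
June 1–29, 2334: 29 days.
Residual: 212 days.
Total: 19204 days.
19204 mod 7 = 3, so 3 days after Tuesday is Friday.

Friday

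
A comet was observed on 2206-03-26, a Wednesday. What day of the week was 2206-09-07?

Sunday

March 2206: 31 − 26 = 5 days remain.
Then April (30), May (31), June (30), July (31), August (31): 30 + 31 + 30 + 31 + 31 = 153 days.
September 1–7, 2206: 7 days.
Total: 5 + 153 + 7 = 165 days.
165 mod 7 = 4, so 4 days after Wednesday is Sunday.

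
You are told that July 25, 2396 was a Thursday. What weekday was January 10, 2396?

Wednesday

Count forward from the earlier date (January 10, 2396) to the later (July 25, 2396):
January 2396: 31 − 10 = 21 days remain.
Then February 2396 (29), March (31), April (30), May (31), June (30): 29 + 31 + 30 + 31 + 30 = 151 days.
July 1–25, 2396: 25 days.
Total: 21 + 151 + 25 = 197 days.
197 mod 7 = 1, so 1 day before Thursday is Wednesday.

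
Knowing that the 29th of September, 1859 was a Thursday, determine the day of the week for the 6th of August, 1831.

Count forward from the earlier date (August 6, 1831) to the later (September 29, 1859):
From August 6, 1831 to August 6, 1859: 28 years, of which 7 contain a Feb 29 — 21×365 + 7×366 = 10227 days.
August 1859: 31 − 6 = 25 days remain.
September 1–29, 1859: 29 days.
Residual: 54 days.
Total: 10281 days.
10281 mod 7 = 5, so 5 days before Thursday is Saturday.

Saturday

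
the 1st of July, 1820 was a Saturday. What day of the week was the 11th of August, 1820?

Friday

July 1820: 31 − 1 = 30 days remain.
August 1–11, 1820: 11 days.
Total: 30 + 11 = 41 days.
41 mod 7 = 6, so 6 days after Saturday is Friday.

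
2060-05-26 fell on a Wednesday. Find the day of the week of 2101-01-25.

Tuesday

Day-of-year of May 26, 2060: 147.
Day-of-year of January 25, 2101: 25.
2060 has 366 days, so 366 − 147 = 219 days remain in 2060.
Full years 2061–2100: 31 common + 9 leap = 31×365 + 9×366 = 14609 days.
Total: 219 + 14609 + 25 = 14853 days.
14853 mod 7 = 6, so 6 days after Wednesday is Tuesday.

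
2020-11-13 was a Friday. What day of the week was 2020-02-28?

Friday

Count forward from the earlier date (February 28, 2020) to the later (November 13, 2020):
February 2020: 29 − 28 = 1 day remains (2020 is a leap year, so February has 29 days).
Then March (31), April (30), May (31), June (30), July (31), August (31), September (30), October (31): 31 + 30 + 31 + 30 + 31 + 31 + 30 + 31 = 245 days.
November 1–13, 2020: 13 days.
Total: 1 + 245 + 13 = 259 days.
259 is a multiple of 7, so 2020-02-28 falls on the same weekday: Friday.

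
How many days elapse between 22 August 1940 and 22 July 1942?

Day-of-year of August 22, 1940: 235.
Day-of-year of July 22, 1942: 203.
1940 has 366 days, so 366 − 235 = 131 days remain in 1940.
Full years: 1941: 365. Sum = 365.
Total: 131 + 365 + 203 = 699 days.

699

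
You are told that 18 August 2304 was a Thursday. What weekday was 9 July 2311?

Sunday

August 18, 2304 → August 18, 2305: 365 days.
August 18, 2305 → August 18, 2306: 365 days.
August 18, 2306 → August 18, 2307: 365 days.
August 18, 2307 → August 18, 2308: 366 days (2308 is a leap year).
August 18, 2308 → August 18, 2309: 365 days.
August 18, 2309 → August 18, 2310: 365 days.
August 2310: 31 − 18 = 13 days remain.
Then 10 full months totalling 303 days.
July 1–9, 2311: 9 days.
Residual: 325 days.
Total: 2516 days.
2516 mod 7 = 3, so 3 days after Thursday is Sunday.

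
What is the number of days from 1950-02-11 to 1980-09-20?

From February 11, 1950 to February 11, 1980: 30 years, of which 7 contain a Feb 29 — 23×365 + 7×366 = 10957 days.
February 1980: 29 − 11 = 18 days remain (1980 is a leap year, so February has 29 days).
Then March (31), April (30), May (31), June (30), July (31), August (31): 31 + 30 + 31 + 30 + 31 + 31 = 184 days.
September 1–20, 1980: 20 days.
Residual: 222 days.
Total: 11179 days.

11179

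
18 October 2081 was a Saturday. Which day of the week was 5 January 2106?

Tuesday

From October 18, 2081 to October 18, 2105: 24 years, of which 5 contain a Feb 29 — 19×365 + 5×366 = 8765 days.
(2100 is not a leap year (divisible by 100 but not 400).)
October 2105: 31 − 18 = 13 days remain.
Then November (30), December (31): 30 + 31 = 61 days.
January 1–5, 2106: 5 days.
Residual: 79 days.
Total: 8844 days.
8844 mod 7 = 3, so 3 days after Saturday is Tuesday.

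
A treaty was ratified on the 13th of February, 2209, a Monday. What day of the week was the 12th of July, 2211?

February 2209: 28 − 13 = 15 days remain (2209 is not a leap year, so February has 28 days).
Then 28 full months totalling 852 days.
July 1–12, 2211: 12 days.
Total: 15 + 852 + 12 = 879 days.
879 mod 7 = 4, so 4 days after Monday is Friday.

Friday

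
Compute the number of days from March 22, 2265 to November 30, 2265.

March 2265: 31 − 22 = 9 days remain.
Then April (30), May (31), June (30), July (31), August (31), September (30), October (31): 30 + 31 + 30 + 31 + 31 + 30 + 31 = 214 days.
November 1–30, 2265: 30 days.
Total: 9 + 214 + 30 = 253 days.

253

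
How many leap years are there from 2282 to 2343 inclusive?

14

Years divisible by 4: 2284, 2288, …, 2340 — 15 in all.
Of these, 2300 is divisible by 100 but not 400, so not leap.
Leap years: 15 − 1 = 14.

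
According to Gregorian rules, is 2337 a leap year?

2337 is not a leap year.

No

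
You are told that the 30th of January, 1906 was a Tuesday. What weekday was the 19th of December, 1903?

Count forward from the earlier date (December 19, 1903) to the later (January 30, 1906):
Day-of-year of December 19, 1903: 353.
Day-of-year of January 30, 1906: 30.
1903 has 365 days, so 365 − 353 = 12 days remain in 1903.
Full years: 1904: 366; 1905: 365. Sum = 731.
Total: 12 + 731 + 30 = 773 days.
773 mod 7 = 3, so 3 days before Tuesday is Saturday.

Saturday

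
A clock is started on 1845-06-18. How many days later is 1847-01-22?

583

June 1845: 30 − 18 = 12 days remain.
Then 18 full months totalling 549 days.
January 1–22, 1847: 22 days.
Total: 12 + 549 + 22 = 583 days.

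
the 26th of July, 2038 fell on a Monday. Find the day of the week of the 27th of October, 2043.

Tuesday

Day-of-year of July 26, 2038: 207.
Day-of-year of October 27, 2043: 300.
2038 has 365 days, so 365 − 207 = 158 days remain in 2038.
Full years: 2039: 365; 2040: 366; 2041: 365; 2042: 365. Sum = 1461.
Total: 158 + 1461 + 300 = 1919 days.
1919 mod 7 = 1, so 1 day after Monday is Tuesday.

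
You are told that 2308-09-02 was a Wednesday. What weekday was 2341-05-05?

Monday

From September 2, 2308 to September 2, 2340: 32 years, of which 8 contain a Feb 29 — 24×365 + 8×366 = 11688 days.
September 2340: 30 − 2 = 28 days remain.
Then October (31), November (30), December (31), January (31), February 2341 (28), March (31), April (30): 31 + 30 + 31 + 31 + 28 + 31 + 30 = 212 days.
May 1–5, 2341: 5 days.
Residual: 245 days.
Total: 11933 days.
11933 mod 7 = 5, so 5 days after Wednesday is Monday.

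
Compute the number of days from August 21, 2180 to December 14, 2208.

10341

Day-of-year of August 21, 2180: 234.
Day-of-year of December 14, 2208: 349.
2180 has 366 days, so 366 − 234 = 132 days remain in 2180.
Full years 2181–2207: 22 common + 5 leap = 22×365 + 5×366 = 9860 days.
Total: 132 + 9860 + 349 = 10341 days.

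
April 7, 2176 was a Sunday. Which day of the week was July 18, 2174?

Count forward from the earlier date (July 18, 2174) to the later (April 7, 2176):
July 2174: 31 − 18 = 13 days remain.
Then 20 full months totalling 609 days.
April 1–7, 2176: 7 days.
Total: 13 + 609 + 7 = 629 days.
629 mod 7 = 6, so 6 days before Sunday is Monday.

Monday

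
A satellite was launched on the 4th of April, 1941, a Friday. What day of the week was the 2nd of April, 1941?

Count forward from the earlier date (April 2, 1941) to the later (April 4, 1941):
Within April 1941: 4 − 2 = 2 days.
2 mod 7 = 2, so 2 days before Friday is Wednesday.

Wednesday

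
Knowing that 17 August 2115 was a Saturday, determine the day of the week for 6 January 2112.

Wednesday

Count forward from the earlier date (January 6, 2112) to the later (August 17, 2115):
January 6, 2112 → January 6, 2113: 366 days (2112 is a leap year).
January 6, 2113 → January 6, 2114: 365 days.
January 6, 2114 → January 6, 2115: 365 days.
January 2115: 31 − 6 = 25 days remain.
Then February 2115 (28), March (31), April (30), May (31), June (30), July (31): 28 + 31 + 30 + 31 + 30 + 31 = 181 days.
August 1–17, 2115: 17 days.
Residual: 223 days.
Total: 1319 days.
1319 mod 7 = 3, so 3 days before Saturday is Wednesday.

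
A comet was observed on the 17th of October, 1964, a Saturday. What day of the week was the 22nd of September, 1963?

Sunday

Count forward from the earlier date (September 22, 1963) to the later (October 17, 1964):
Day-of-year of September 22, 1963: 265.
Day-of-year of October 17, 1964: 291.
1963 has 365 days, so 365 − 265 = 100 days remain in 1963.
Total: 100 + 291 = 391 days.
391 mod 7 = 6, so 6 days before Saturday is Sunday.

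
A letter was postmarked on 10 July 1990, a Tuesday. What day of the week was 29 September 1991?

Sunday

July 10, 1990 → July 10, 1991: 365 days.
July 1991: 31 − 10 = 21 days remain.
Then August (31): 31 days.
September 1–29, 1991: 29 days.
Residual: 81 days.
Total: 446 days.
446 mod 7 = 5, so 5 days after Tuesday is Sunday.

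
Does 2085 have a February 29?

2085 is not a leap year.

No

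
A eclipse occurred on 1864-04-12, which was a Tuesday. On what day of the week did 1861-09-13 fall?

Count forward from the earlier date (September 13, 1861) to the later (April 12, 1864):
Day-of-year of September 13, 1861: 256.
Day-of-year of April 12, 1864: 103.
1861 has 365 days, so 365 − 256 = 109 days remain in 1861.
Full years: 1862: 365; 1863: 365. Sum = 730.
Total: 109 + 730 + 103 = 942 days.
942 mod 7 = 4, so 4 days before Tuesday is Friday.

Friday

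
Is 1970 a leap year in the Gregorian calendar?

1970 is not a leap year.

No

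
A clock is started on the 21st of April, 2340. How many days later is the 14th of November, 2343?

April 21, 2340 → April 21, 2341: 365 days.
April 21, 2341 → April 21, 2342: 365 days.
April 21, 2342 → April 21, 2343: 365 days.
April 2343: 30 − 21 = 9 days remain.
Then May (31), June (30), July (31), August (31), September (30), October (31): 31 + 30 + 31 + 31 + 30 + 31 = 184 days.
November 1–14, 2343: 14 days.
Residual: 207 days.
Total: 1302 days.

1302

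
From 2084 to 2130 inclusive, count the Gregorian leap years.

11

Years divisible by 4 in [2084, 2130]: 2084, 2088, 2092, 2096, 2100, 2104, 2108, 2112, 2116, 2120, 2124, 2128.
Of these, 2100 is divisible by 100 but not 400, so not leap.
Leap years: 12 − 1 = 11.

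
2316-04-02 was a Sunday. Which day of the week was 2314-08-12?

Count forward from the earlier date (August 12, 2314) to the later (April 2, 2316):
Day-of-year of August 12, 2314: 224.
Day-of-year of April 2, 2316: 93.
2314 has 365 days, so 365 − 224 = 141 days remain in 2314.
Full years: 2315: 365. Sum = 365.
Total: 141 + 365 + 93 = 599 days.
599 mod 7 = 4, so 4 days before Sunday is Wednesday.

Wednesday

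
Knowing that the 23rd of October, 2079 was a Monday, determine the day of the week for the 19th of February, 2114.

Monday

Day-of-year of October 23, 2079: 296.
Day-of-year of February 19, 2114: 50.
2079 has 365 days, so 365 − 296 = 69 days remain in 2079.
Full years 2080–2113: 26 common + 8 leap = 26×365 + 8×366 = 12418 days.
Total: 69 + 12418 + 50 = 12537 days.
12537 is a multiple of 7, so the 19th of February, 2114 falls on the same weekday: Monday.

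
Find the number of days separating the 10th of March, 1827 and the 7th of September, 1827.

181

March 1827: 31 − 10 = 21 days remain.
Then April (30), May (31), June (30), July (31), August (31): 30 + 31 + 30 + 31 + 31 = 153 days.
September 1–7, 1827: 7 days.
Total: 21 + 153 + 7 = 181 days.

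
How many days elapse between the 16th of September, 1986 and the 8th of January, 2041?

19838

From September 16, 1986 to September 16, 2040: 54 years, of which 14 contain a Feb 29 — 40×365 + 14×366 = 19724 days.
(2000 is a leap year (divisible by 400).)
September 2040: 30 − 16 = 14 days remain.
Then October (31), November (30), December (31): 31 + 30 + 31 = 92 days.
January 1–8, 2041: 8 days.
Residual: 114 days.
Total: 19838 days.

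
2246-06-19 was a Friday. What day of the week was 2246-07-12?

June 2246: 30 − 19 = 11 days remain.
July 1–12, 2246: 12 days.
Total: 11 + 12 = 23 days.
23 mod 7 = 2, so 2 days after Friday is Sunday.

Sunday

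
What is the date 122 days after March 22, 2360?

July 22, 2360

Count 122 days after March 22, 2360:
March 2360: 31 − 22 = 9 days remain.
Then April (30), May (31), June (30): 30 + 31 + 30 = 91 days.
July 1–22, 2360: 22 days.
Total: 9 + 91 + 22 = 122 days.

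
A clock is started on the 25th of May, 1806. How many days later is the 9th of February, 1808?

625

May 25, 1806 → May 25, 1807: 365 days.
May 1807: 31 − 25 = 6 days remain.
Then June (30), July (31), August (31), September (30), October (31), November (30), December (31), January (31): 30 + 31 + 31 + 30 + 31 + 30 + 31 + 31 = 245 days.
February 1–9, 1808: 9 days (1808 is a leap year).
Residual: 260 days.
Total: 625 days.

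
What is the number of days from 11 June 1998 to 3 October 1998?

June 1998: 30 − 11 = 19 days remain.
Then July (31), August (31), September (30): 31 + 31 + 30 = 92 days.
October 1–3, 1998: 3 days.
Total: 19 + 92 + 3 = 114 days.

114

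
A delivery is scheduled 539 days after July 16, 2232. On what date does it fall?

January 6, 2234

Count 539 days after July 16, 2232:
July 2232: 31 − 16 = 15 days remain.
Then 17 full months totalling 518 days.
January 1–6, 2234: 6 days.
Total: 15 + 518 + 6 = 539 days.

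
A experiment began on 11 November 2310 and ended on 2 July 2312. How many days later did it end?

November 2310: 30 − 11 = 19 days remain.
Then 19 full months totalling 578 days.
July 1–2, 2312: 2 days.
Total: 19 + 578 + 2 = 599 days.

599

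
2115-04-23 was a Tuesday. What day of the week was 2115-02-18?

Count forward from the earlier date (February 18, 2115) to the later (April 23, 2115):
February 2115: 28 − 18 = 10 days remain (2115 is not a leap year, so February has 28 days).
Then March (31): 31 days.
April 1–23, 2115: 23 days.
Total: 10 + 31 + 23 = 64 days.
64 mod 7 = 1, so 1 day before Tuesday is Monday.

Monday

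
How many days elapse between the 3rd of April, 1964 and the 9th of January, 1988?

From April 3, 1964 to April 3, 1987: 23 years, of which 5 contain a Feb 29 — 18×365 + 5×366 = 8400 days.
April 1987: 30 − 3 = 27 days remain.
Then May (31), June (30), July (31), August (31), September (30), October (31), November (30), December (31): 31 + 30 + 31 + 31 + 30 + 31 + 30 + 31 = 245 days.
January 1–9, 1988: 9 days.
Residual: 281 days.
Total: 8681 days.

8681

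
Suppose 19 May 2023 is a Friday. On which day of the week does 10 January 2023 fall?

Count forward from the earlier date (January 10, 2023) to the later (May 19, 2023):
January 2023: 31 − 10 = 21 days remain.
Then February 2023 (28), March (31), April (30): 28 + 31 + 30 = 89 days.
May 1–19, 2023: 19 days.
Total: 21 + 89 + 19 = 129 days.
129 mod 7 = 3, so 3 days before Friday is Tuesday.

Tuesday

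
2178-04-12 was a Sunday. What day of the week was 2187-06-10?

From April 12, 2178 to April 12, 2187: 9 years, of which 2 contain a Feb 29 — 7×365 + 2×366 = 3287 days.
April 2187: 30 − 12 = 18 days remain.
Then May (31): 31 days.
June 1–10, 2187: 10 days.
Residual: 59 days.
Total: 3346 days.
3346 is a multiple of 7, so 2187-06-10 falls on the same weekday: Sunday.

Sunday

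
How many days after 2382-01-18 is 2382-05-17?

119

January 2382: 31 − 18 = 13 days remain.
Then February 2382 (28), March (31), April (30): 28 + 31 + 30 = 89 days.
May 1–17, 2382: 17 days.
Total: 13 + 89 + 17 = 119 days.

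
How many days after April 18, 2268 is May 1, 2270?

Day-of-year of April 18, 2268: 109.
Day-of-year of May 1, 2270: 121.
2268 has 366 days, so 366 − 109 = 257 days remain in 2268.
Full years: 2269: 365. Sum = 365.
Total: 257 + 365 + 121 = 743 days.

743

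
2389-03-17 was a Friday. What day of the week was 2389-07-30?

March 2389: 31 − 17 = 14 days remain.
Then April (30), May (31), June (30): 30 + 31 + 30 = 91 days.
July 1–30, 2389: 30 days.
Total: 14 + 91 + 30 = 135 days.
135 mod 7 = 2, so 2 days after Friday is Sunday.

Sunday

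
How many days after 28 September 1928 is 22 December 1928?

September 1928: 30 − 28 = 2 days remain.
Then October (31), November (30): 31 + 30 = 61 days.
December 1–22, 1928: 22 days.
Total: 2 + 61 + 22 = 85 days.

85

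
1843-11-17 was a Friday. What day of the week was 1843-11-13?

Monday

Count forward from the earlier date (November 13, 1843) to the later (November 17, 1843):
Within November 1843: 17 − 13 = 4 days.
4 mod 7 = 4, so 4 days before Friday is Monday.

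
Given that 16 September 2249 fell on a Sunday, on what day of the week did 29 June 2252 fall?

Tuesday

Day-of-year of September 16, 2249: 259.
Day-of-year of June 29, 2252: 181.
2249 has 365 days, so 365 − 259 = 106 days remain in 2249.
Full years: 2250: 365; 2251: 365. Sum = 730.
Total: 106 + 730 + 181 = 1017 days.
1017 mod 7 = 2, so 2 days after Sunday is Tuesday.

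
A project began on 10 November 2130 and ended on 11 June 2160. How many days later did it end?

10806

Day-of-year of November 10, 2130: 314.
Day-of-year of June 11, 2160: 163.
2130 has 365 days, so 365 − 314 = 51 days remain in 2130.
Full years 2131–2159: 22 common + 7 leap = 22×365 + 7×366 = 10592 days.
Total: 51 + 10592 + 163 = 10806 days.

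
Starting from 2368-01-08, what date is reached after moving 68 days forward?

2368-03-16

Count 68 days after January 8, 2368:
January 2368: 31 − 8 = 23 days remain.
Then February 2368 (29): 29 days.
March 1–16, 2368: 16 days.
Total: 23 + 29 + 16 = 68 days.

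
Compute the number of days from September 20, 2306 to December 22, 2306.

September 2306: 30 − 20 = 10 days remain.
Then October (31), November (30): 31 + 30 = 61 days.
December 1–22, 2306: 22 days.
Total: 10 + 61 + 22 = 93 days.

93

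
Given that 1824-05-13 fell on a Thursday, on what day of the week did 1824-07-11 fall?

May 1824: 31 − 13 = 18 days remain.
Then June (30): 30 days.
July 1–11, 1824: 11 days.
Total: 18 + 30 + 11 = 59 days.
59 mod 7 = 3, so 3 days after Thursday is Sunday.

Sunday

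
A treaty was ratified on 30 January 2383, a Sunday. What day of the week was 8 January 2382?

Count forward from the earlier date (January 8, 2382) to the later (January 30, 2383):
January 8, 2382 → January 8, 2383: 365 days.
Within January 2383: 30 − 8 = 22 days.
Total: 387 days.
387 mod 7 = 2, so 2 days before Sunday is Friday.

Friday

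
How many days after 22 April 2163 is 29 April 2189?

9504

From April 22, 2163 to April 22, 2189: 26 years, of which 7 contain a Feb 29 — 19×365 + 7×366 = 9497 days.
Within April 2189: 29 − 22 = 7 days.
Total: 9504 days.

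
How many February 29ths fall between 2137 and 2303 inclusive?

39

Years divisible by 4: 2140, 2144, …, 2300 — 41 in all.
Of these, 2200, 2300 are divisible by 100 but not 400, so not leap.
Leap years: 41 − 2 = 39.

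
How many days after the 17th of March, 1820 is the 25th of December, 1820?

283

March 1820: 31 − 17 = 14 days remain.
Then April (30), May (31), June (30), July (31), August (31), September (30), October (31), November (30): 30 + 31 + 30 + 31 + 31 + 30 + 31 + 30 = 244 days.
December 1–25, 1820: 25 days.
Total: 14 + 244 + 25 = 283 days.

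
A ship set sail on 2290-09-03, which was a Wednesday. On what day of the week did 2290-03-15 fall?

Count forward from the earlier date (March 15, 2290) to the later (September 3, 2290):
March 2290: 31 − 15 = 16 days remain.
Then April (30), May (31), June (30), July (31), August (31): 30 + 31 + 30 + 31 + 31 = 153 days.
September 1–3, 2290: 3 days.
Total: 16 + 153 + 3 = 172 days.
172 mod 7 = 4, so 4 days before Wednesday is Saturday.

Saturday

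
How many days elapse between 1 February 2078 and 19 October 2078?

260

February 2078: 28 − 1 = 27 days remain (2078 is not a leap year, so February has 28 days).
Then March (31), April (30), May (31), June (30), July (31), August (31), September (30): 31 + 30 + 31 + 30 + 31 + 31 + 30 = 214 days.
October 1–19, 2078: 19 days.
Total: 27 + 214 + 19 = 260 days.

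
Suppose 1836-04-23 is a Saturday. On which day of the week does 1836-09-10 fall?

April 1836: 30 − 23 = 7 days remain.
Then May (31), June (30), July (31), August (31): 31 + 30 + 31 + 31 = 123 days.
September 1–10, 1836: 10 days.
Total: 7 + 123 + 10 = 140 days.
140 is a multiple of 7, so 1836-09-10 falls on the same weekday: Saturday.

Saturday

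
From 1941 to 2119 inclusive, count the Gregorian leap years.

Years divisible by 4: 1944, 1948, …, 2116 — 44 in all.
Of these, 2100 is divisible by 100 but not 400, so not leap.
2000 is divisible by 400, so still leap.
Leap years: 44 − 1 = 43.

43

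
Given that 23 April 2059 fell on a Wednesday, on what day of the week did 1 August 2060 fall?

Sunday

Day-of-year of April 23, 2059: 113.
Day-of-year of August 1, 2060: 214.
2059 has 365 days, so 365 − 113 = 252 days remain in 2059.
Total: 252 + 214 = 466 days.
466 mod 7 = 4, so 4 days after Wednesday is Sunday.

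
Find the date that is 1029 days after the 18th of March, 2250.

the 10th of January, 2253

Count 1029 days after March 18, 2250:
March 18, 2250 → March 18, 2251: 365 days.
March 18, 2251 → March 18, 2252: 366 days (2252 is a leap year).
March 2252: 31 − 18 = 13 days remain.
Then 9 full months totalling 275 days.
January 1–10, 2253: 10 days.
Residual: 298 days.
Total: 1029 days.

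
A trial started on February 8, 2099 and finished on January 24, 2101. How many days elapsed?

715

February 8, 2099 → February 8, 2100: 365 days.
February 2100: 28 − 8 = 20 days remain (2100 is not a leap year (divisible by 100 but not 400), so February has 28 days).
Then 10 full months totalling 306 days.
January 1–24, 2101: 24 days.
Residual: 350 days.
Total: 715 days.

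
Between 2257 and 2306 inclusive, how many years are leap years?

11

Years divisible by 4 in [2257, 2306]: 2260, 2264, 2268, 2272, 2276, 2280, 2284, 2288, 2292, 2296, 2300, 2304.
Of these, 2300 is divisible by 100 but not 400, so not leap.
Leap years: 12 − 1 = 11.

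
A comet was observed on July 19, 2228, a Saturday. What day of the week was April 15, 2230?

Thursday

July 19, 2228 → July 19, 2229: 365 days.
July 2229: 31 − 19 = 12 days remain.
Then August (31), September (30), October (31), November (30), December (31), January (31), February 2230 (28), March (31): 31 + 30 + 31 + 30 + 31 + 31 + 28 + 31 = 243 days.
April 1–15, 2230: 15 days.
Residual: 270 days.
Total: 635 days.
635 mod 7 = 5, so 5 days after Saturday is Thursday.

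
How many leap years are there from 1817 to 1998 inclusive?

44

Years divisible by 4: 1820, 1824, …, 1996 — 45 in all.
Of these, 1900 is divisible by 100 but not 400, so not leap.
Leap years: 45 − 1 = 44.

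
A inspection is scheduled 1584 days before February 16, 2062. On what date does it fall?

October 16, 2057

Count 1584 days before February 16, 2062:
October 16, 2057 → October 16, 2058: 365 days.
October 16, 2058 → October 16, 2059: 365 days.
October 16, 2059 → October 16, 2060: 366 days (2060 is a leap year).
October 16, 2060 → October 16, 2061: 365 days.
October 2061: 31 − 16 = 15 days remain.
Then November (30), December (31), January (31): 30 + 31 + 31 = 92 days.
February 1–16, 2062: 16 days (2062 is not a leap year).
Residual: 123 days.
Total: 1584 days.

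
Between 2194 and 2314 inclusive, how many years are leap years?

Years divisible by 4: 2196, 2200, …, 2312 — 30 in all.
Of these, 2200, 2300 are divisible by 100 but not 400, so not leap.
Leap years: 30 − 2 = 28.

28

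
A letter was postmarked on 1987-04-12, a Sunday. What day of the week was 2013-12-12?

From April 12, 1987 to April 12, 2013: 26 years, of which 7 contain a Feb 29 — 19×365 + 7×366 = 9497 days.
(2000 is a leap year (divisible by 400).)
April 2013: 30 − 12 = 18 days remain.
Then May (31), June (30), July (31), August (31), September (30), October (31), November (30): 31 + 30 + 31 + 31 + 30 + 31 + 30 = 214 days.
December 1–12, 2013: 12 days.
Residual: 244 days.
Total: 9741 days.
9741 mod 7 = 4, so 4 days after Sunday is Thursday.

Thursday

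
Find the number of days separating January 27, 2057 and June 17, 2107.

18402

From January 27, 2057 to January 27, 2107: 50 years, of which 11 contain a Feb 29 — 39×365 + 11×366 = 18261 days.
(2100 is not a leap year (divisible by 100 but not 400).)
January 2107: 31 − 27 = 4 days remain.
Then February 2107 (28), March (31), April (30), May (31): 28 + 31 + 30 + 31 = 120 days.
June 1–17, 2107: 17 days.
Residual: 141 days.
Total: 18402 days.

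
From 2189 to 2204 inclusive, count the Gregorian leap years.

3

Years divisible by 4 in [2189, 2204]: 2192, 2196, 2200, 2204.
Of these, 2200 is divisible by 100 but not 400, so not leap.
Leap years: 4 − 1 = 3.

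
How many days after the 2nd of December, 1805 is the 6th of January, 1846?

14645

From December 2, 1805 to December 2, 1845: 40 years, of which 10 contain a Feb 29 — 30×365 + 10×366 = 14610 days.
December 1845: 31 − 2 = 29 days remain.
January 1–6, 1846: 6 days.
Residual: 35 days.
Total: 14645 days.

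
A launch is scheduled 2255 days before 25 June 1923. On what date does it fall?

22 April 1917

Count 2255 days before June 25, 1923:
Day-of-year of April 22, 1917: 112.
Day-of-year of June 25, 1923: 176.
1917 has 365 days, so 365 − 112 = 253 days remain in 1917.
Full years: 1918: 365; 1919: 365; 1920: 366; 1921: 365; 1922: 365. Sum = 1826.
Total: 253 + 1826 + 176 = 2255 days.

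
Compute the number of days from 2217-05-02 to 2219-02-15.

May 2, 2217 → May 2, 2218: 365 days.
May 2218: 31 − 2 = 29 days remain.
Then June (30), July (31), August (31), September (30), October (31), November (30), December (31), January (31): 30 + 31 + 31 + 30 + 31 + 30 + 31 + 31 = 245 days.
February 1–15, 2219: 15 days (2219 is not a leap year).
Residual: 289 days.
Total: 654 days.

654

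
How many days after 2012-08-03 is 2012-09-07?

August 2012: 31 − 3 = 28 days remain.
September 1–7, 2012: 7 days.
Total: 28 + 7 = 35 days.

35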